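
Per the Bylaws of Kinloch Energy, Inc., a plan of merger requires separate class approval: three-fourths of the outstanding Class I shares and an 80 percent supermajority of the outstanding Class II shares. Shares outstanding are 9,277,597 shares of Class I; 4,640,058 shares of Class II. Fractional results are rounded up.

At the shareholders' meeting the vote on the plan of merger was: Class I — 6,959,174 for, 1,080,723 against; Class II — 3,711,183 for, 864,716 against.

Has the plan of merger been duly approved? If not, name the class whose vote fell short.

Class I: 3/4 of 9277597 = 6958197.75, rounded up to 6958198; 6,958,198 required, 6,959,174 in favor — approved.
Class II: 4/5 of 4640058 = 3712046.40, rounded up to 3712047; 3,712,047 required, 3,711,183 in favor — not approved.

Not approved — the Class II shares did not give the required vote.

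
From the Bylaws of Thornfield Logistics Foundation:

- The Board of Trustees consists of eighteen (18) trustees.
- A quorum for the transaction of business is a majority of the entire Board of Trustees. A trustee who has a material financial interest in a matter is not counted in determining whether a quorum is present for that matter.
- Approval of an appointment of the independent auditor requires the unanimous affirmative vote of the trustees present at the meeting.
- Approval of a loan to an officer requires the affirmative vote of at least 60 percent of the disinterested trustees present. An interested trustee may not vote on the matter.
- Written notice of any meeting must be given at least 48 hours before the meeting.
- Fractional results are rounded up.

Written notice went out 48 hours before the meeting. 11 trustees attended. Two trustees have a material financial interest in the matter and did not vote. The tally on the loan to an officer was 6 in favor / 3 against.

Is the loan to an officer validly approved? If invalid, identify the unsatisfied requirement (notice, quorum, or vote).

Invalid — quorum requirement not satisfied.

Notice: 48 hours given; 48 required (48 ≥ 48). Satisfied.
Quorum: 11 present, but the 2 interested trustees do not count, leaving 9. Quorum is 10. Not satisfied.
Vote: the loan to an officer requires three-fifths of the disinterested trustees present (11 − 2 = 9). 3/5 of 9 = 5.40, rounded up to 6, so 6 affirmative votes are needed; 6 voted in favor. Satisfied. (Moot — without a quorum no business can be validly transacted.)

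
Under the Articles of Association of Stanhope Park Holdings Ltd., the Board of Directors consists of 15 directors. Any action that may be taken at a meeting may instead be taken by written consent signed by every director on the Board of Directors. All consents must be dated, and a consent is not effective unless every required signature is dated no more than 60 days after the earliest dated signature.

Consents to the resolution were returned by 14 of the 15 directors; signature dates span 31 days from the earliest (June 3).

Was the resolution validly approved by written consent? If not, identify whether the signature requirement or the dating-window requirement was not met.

Not effective — insufficient signatures.

Signatures required: all of 15 — unanimous means all 15, so 15 needed; 14 signed. Insufficient.
Dating window: the latest signature is 31 days after the earliest; the limit is 60 days. Within the window.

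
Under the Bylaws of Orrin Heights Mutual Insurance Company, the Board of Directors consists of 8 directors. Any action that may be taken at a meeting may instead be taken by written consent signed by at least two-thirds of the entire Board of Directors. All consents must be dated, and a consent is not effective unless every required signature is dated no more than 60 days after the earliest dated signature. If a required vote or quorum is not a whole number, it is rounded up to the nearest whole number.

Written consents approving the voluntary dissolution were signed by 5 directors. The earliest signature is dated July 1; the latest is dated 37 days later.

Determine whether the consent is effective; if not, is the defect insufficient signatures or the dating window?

Signatures required: at least two-thirds of 8 — 2/3 of 8 = 5.33, rounded up to 6, so 6 needed; 5 signed. Insufficient.
Dating window: the latest signature is 37 days after the earliest; the limit is 60 days. Within the window.

Not effective — insufficient signatures.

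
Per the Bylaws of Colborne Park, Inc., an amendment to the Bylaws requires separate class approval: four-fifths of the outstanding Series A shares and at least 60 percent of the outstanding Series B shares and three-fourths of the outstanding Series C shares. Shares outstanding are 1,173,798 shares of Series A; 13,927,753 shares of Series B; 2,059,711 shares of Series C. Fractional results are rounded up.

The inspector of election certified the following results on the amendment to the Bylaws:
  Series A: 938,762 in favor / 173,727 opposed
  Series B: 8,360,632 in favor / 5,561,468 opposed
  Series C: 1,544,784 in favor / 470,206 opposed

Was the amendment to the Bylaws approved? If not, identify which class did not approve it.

Series A: 4/5 of 1173798 = 939038.40, rounded up to 939039; 939,039 required, 938,762 in favor — not approved.
Series B: 3/5 of 13927753 = 8356651.80, rounded up to 8356652; 8,356,652 required, 8,360,632 in favor — approved.
Series C: 3/4 of 2059711 = 1544783.25, rounded up to 1544784; 1,544,784 required, 1,544,784 in favor — approved.

Not approved — the Series A shares did not give the required vote.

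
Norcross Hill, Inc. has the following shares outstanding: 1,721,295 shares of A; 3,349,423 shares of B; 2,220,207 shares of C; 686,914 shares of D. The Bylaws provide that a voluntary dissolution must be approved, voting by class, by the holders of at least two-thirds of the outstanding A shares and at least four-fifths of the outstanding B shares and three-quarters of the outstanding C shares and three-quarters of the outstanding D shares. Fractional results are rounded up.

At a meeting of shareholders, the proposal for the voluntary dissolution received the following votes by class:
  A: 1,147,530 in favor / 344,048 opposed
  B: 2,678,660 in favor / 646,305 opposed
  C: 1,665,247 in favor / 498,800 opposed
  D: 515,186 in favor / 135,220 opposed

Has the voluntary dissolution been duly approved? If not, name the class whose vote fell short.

Not approved — the B shares did not give the required vote.

A: 2/3 of 1721295 = 1147530; 1,147,530 required, 1,147,530 in favor — approved.
B: 4/5 of 3349423 = 2679538.40, rounded up to 2679539; 2,679,539 required, 2,678,660 in favor — not approved.
C: 3/4 of 2220207 = 1665155.25, rounded up to 1665156; 1,665,156 required, 1,665,247 in favor — approved.
D: 3/4 of 686914 = 515185.50, rounded up to 515186; 515,186 required, 515,186 in favor — approved.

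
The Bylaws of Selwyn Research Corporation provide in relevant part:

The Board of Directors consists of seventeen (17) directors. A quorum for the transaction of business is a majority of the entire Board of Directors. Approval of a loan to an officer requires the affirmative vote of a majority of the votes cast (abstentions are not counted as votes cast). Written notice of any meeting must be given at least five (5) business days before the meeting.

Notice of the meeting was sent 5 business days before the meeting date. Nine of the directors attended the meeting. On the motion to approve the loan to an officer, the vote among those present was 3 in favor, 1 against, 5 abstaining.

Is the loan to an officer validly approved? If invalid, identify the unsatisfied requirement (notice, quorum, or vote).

Notice: 5 business days given; 5 required (5 ≥ 5). Satisfied.
Quorum: 9 present; quorum is 9. Satisfied.
Vote: the loan to an officer requires a majority of the votes cast (9 present − 5 abstaining = 4). A majority of 4 is 3, so 3 affirmative votes are needed; 3 voted in favor. Satisfied.

Valid — all requirements satisfied.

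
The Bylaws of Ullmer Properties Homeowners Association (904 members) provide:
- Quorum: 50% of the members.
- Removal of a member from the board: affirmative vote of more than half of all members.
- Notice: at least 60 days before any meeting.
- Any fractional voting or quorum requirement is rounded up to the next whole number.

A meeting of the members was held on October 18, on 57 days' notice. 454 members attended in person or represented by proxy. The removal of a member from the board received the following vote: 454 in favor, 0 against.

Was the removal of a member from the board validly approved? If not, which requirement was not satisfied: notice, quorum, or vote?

Notice: 57 days given; 60 required. Not satisfied.
Quorum: 50% of 904 = 452; 454 present. Satisfied.
Vote: requires a majority of all members (904); a majority of 904 is 453, so 453 needed; 454 in favor. Satisfied.

Invalid — notice requirement not satisfied.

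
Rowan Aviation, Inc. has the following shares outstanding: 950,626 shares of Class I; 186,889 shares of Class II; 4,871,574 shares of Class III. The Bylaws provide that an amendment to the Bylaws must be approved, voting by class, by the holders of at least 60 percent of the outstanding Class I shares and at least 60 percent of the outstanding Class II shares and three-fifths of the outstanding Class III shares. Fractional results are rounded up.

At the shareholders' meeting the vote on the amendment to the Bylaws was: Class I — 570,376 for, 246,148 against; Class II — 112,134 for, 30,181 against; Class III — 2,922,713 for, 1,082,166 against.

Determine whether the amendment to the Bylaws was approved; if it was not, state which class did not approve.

Class I: 3/5 of 950626 = 570375.60, rounded up to 570376; 570,376 required, 570,376 in favor — approved.
Class II: 3/5 of 186889 = 112133.40, rounded up to 112134; 112,134 required, 112,134 in favor — approved.
Class III: 3/5 of 4871574 = 2922944.40, rounded up to 2922945; 2,922,945 required, 2,922,713 in favor — not approved.

Not approved — the Class III shares did not give the required vote.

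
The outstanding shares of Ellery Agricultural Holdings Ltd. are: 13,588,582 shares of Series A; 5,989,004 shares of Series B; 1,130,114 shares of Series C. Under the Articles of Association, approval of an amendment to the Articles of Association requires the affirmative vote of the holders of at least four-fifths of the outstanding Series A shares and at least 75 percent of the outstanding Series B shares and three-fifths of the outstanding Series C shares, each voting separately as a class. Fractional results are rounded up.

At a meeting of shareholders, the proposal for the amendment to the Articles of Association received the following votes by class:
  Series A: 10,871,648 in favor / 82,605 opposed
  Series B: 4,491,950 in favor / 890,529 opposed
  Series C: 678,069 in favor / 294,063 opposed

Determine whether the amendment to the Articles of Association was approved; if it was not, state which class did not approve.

Series A: 4/5 of 13588582 = 10870865.60, rounded up to 10870866; 10,870,866 required, 10,871,648 in favor — approved.
Series B: 3/4 of 5989004 = 4491753; 4,491,753 required, 4,491,950 in favor — approved.
Series C: 3/5 of 1130114 = 678068.40, rounded up to 678069; 678,069 required, 678,069 in favor — approved.

Approved — every class gave the required vote.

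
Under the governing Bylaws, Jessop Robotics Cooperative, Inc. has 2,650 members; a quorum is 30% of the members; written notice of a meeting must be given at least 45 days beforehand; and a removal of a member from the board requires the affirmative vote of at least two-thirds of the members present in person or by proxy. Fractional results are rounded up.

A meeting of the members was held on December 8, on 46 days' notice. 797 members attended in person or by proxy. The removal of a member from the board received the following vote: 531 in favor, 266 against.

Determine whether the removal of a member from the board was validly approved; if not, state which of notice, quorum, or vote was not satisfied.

Invalid — vote requirement not satisfied.

Notice: 46 days given; 45 required. Satisfied.
Quorum: 30% of 2,650 = 795; 797 present. Satisfied.
Vote: requires two-thirds of those present (797); 2/3 of 797 = 531.33, rounded up to 532, so 532 needed; 531 in favor. Not satisfied.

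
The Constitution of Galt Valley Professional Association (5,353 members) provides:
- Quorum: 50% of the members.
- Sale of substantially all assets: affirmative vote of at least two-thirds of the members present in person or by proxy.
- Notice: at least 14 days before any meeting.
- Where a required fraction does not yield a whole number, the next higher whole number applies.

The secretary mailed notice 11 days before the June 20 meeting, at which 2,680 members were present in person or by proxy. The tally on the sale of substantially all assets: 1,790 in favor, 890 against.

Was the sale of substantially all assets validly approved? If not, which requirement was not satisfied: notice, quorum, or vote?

Notice: 11 days given; 14 required. Not satisfied.
Quorum: 50% of 5,353 = 2,676.50, rounded up to 2,677; 2,680 present. Satisfied.
Vote: requires two-thirds of those present (2,680); 2/3 of 2680 = 1786.67, rounded up to 1787, so 1,787 needed; 1,790 in favor. Satisfied.

Invalid — notice requirement not satisfied.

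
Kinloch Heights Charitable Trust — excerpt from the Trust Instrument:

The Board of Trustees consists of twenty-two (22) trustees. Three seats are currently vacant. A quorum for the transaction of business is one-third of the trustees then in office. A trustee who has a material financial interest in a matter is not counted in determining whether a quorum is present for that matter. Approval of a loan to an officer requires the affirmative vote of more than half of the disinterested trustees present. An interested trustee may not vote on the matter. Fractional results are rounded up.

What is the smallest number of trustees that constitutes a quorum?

7

1/3 of 19 = 6.33, rounded up to 7.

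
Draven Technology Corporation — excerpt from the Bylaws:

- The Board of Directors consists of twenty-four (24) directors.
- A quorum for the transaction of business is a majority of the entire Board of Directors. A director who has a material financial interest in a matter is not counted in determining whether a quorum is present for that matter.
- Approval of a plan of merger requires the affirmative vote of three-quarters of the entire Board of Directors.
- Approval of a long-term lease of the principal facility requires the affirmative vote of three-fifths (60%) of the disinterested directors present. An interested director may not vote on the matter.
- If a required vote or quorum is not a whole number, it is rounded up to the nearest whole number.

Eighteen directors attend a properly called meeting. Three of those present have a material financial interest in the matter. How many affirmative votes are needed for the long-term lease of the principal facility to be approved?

The long-term lease of the principal facility requires three-fifths of the disinterested directors present (18 − 3 = 15).
3/5 of 15 = 9.

9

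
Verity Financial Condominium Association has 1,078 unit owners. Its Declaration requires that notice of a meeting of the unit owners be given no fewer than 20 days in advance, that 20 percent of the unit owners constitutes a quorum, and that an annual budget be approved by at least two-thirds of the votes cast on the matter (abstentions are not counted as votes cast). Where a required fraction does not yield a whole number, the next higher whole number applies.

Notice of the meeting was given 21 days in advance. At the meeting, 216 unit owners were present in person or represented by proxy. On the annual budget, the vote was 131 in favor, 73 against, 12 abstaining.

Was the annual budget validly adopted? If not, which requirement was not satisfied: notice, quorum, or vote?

Invalid — vote requirement not satisfied.

Notice: 21 days given; 20 required. Satisfied.
Quorum: 20% of 1,078 = 215.60, rounded up to 216; 216 present. Satisfied.
Vote: requires two-thirds of the votes cast (216 − 12 abstaining = 204); 2/3 of 204 = 136, so 136 needed; 131 in favor. Not satisfied.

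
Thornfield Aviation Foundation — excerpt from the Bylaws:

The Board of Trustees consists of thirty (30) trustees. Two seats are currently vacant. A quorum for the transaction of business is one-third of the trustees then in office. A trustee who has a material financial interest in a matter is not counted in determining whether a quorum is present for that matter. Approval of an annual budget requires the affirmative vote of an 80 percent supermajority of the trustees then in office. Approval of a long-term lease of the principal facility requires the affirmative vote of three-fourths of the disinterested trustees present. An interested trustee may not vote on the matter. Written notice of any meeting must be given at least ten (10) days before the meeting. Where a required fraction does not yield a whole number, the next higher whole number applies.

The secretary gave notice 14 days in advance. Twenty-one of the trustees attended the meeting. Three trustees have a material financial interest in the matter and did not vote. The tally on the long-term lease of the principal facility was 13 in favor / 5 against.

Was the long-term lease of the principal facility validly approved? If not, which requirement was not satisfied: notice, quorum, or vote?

Invalid — vote requirement not satisfied.

Notice: 14 days given; 10 required (14 ≥ 10). Satisfied.
Quorum: 21 present, but the 3 interested trustees do not count, leaving 18. Quorum is 10. Satisfied.
Vote: the long-term lease of the principal facility requires three-fourths of the disinterested trustees present (21 − 3 = 18). 3/4 of 18 = 13.50, rounded up to 14, so 14 affirmative votes are needed; 13 voted in favor. Not satisfied.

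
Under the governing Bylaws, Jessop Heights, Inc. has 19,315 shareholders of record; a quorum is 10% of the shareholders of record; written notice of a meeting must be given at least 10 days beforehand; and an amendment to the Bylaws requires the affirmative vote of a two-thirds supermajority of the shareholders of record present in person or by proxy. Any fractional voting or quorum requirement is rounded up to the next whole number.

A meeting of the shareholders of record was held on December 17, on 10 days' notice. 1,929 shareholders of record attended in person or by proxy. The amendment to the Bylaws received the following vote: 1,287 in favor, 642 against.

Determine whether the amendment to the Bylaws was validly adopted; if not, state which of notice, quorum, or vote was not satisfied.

Notice: 10 days given; 10 required. Satisfied.
Quorum: 10% of 19,315 = 1,931.50, rounded up to 1,932; 1,929 present. Not satisfied.
Vote: requires two-thirds of those present (1,929); 2/3 of 1929 = 1286, so 1,286 needed; 1,287 in favor. Satisfied.

Invalid — quorum requirement not satisfied.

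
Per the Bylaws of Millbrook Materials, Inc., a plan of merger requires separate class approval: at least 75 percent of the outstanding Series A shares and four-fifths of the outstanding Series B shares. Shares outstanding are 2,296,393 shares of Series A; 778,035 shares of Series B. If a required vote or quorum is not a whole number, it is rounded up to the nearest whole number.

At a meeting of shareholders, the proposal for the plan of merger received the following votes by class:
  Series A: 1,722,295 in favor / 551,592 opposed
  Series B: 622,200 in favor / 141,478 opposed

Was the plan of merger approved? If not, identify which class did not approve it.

Not approved — the Series B shares did not give the required vote.

Series A: 3/4 of 2296393 = 1722294.75, rounded up to 1722295; 1,722,295 required, 1,722,295 in favor — approved.
Series B: 4/5 of 778035 = 622428; 622,428 required, 622,200 in favor — not approved.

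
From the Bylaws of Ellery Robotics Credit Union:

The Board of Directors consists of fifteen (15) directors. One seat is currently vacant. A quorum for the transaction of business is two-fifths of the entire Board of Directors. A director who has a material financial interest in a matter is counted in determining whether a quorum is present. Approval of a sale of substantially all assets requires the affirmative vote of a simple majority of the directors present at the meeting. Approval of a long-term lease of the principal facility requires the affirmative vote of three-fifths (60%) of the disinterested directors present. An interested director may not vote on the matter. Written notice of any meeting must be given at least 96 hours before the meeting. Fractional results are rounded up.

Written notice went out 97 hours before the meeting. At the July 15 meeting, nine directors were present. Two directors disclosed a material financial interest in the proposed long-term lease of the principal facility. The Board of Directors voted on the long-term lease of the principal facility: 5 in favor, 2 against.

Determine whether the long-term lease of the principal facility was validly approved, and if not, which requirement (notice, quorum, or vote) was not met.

Notice: 97 hours given; 96 required (97 ≥ 96). Satisfied.
Quorum: 9 present (interested directors count toward quorum); quorum is 6. Satisfied.
Vote: the long-term lease of the principal facility requires three-fifths of the disinterested directors present (9 − 2 = 7). 3/5 of 7 = 4.20, rounded up to 5, so 5 affirmative votes are needed; 5 voted in favor. Satisfied.

Valid — all requirements satisfied.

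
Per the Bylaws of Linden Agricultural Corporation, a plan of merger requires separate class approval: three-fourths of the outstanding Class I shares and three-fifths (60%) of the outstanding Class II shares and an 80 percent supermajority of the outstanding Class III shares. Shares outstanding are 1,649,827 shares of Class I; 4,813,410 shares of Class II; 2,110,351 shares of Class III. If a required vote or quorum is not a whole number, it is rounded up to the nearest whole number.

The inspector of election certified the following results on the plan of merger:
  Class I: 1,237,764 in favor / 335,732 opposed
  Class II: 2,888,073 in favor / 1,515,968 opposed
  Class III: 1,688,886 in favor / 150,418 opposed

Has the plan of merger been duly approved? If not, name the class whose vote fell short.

Approved — every class gave the required vote.

Class I: 3/4 of 1649827 = 1237370.25, rounded up to 1237371; 1,237,371 required, 1,237,764 in favor — approved.
Class II: 3/5 of 4813410 = 2888046; 2,888,046 required, 2,888,073 in favor — approved.
Class III: 4/5 of 2110351 = 1688280.80, rounded up to 1688281; 1,688,281 required, 1,688,886 in favor — approved.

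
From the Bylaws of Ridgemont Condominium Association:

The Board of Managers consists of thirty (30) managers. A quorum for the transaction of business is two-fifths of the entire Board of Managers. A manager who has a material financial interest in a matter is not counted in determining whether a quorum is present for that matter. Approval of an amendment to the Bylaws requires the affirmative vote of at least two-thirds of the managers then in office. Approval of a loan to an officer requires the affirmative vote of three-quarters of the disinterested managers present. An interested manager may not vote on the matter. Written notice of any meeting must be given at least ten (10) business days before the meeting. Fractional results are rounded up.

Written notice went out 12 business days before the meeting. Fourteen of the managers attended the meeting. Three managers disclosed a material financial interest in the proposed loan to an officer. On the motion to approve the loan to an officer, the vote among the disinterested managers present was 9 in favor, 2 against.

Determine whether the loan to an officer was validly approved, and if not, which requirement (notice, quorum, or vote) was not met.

Notice: 12 business days given; 10 required (12 ≥ 10). Satisfied.
Quorum: 14 present, but the 3 interested managers do not count, leaving 11. Quorum is 12. Not satisfied.
Vote: the loan to an officer requires three-fourths of the disinterested managers present (14 − 3 = 11). 3/4 of 11 = 8.25, rounded up to 9, so 9 affirmative votes are needed; 9 voted in favor. Satisfied. (Moot — without a quorum no business can be validly transacted.)

Invalid — quorum requirement not satisfied.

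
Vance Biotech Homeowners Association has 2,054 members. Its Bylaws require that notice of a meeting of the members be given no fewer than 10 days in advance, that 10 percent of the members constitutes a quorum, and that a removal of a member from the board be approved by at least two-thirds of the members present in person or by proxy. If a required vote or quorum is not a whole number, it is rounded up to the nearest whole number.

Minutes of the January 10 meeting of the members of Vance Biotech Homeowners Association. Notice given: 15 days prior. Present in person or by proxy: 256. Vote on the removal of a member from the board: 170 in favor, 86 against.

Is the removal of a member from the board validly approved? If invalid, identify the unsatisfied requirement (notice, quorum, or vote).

Invalid — vote requirement not satisfied.

Notice: 15 days given; 10 required. Satisfied.
Quorum: 10% of 2,054 = 205.40, rounded up to 206; 256 present. Satisfied.
Vote: requires two-thirds of those present (256); 2/3 of 256 = 170.67, rounded up to 171, so 171 needed; 170 in favor. Not satisfied.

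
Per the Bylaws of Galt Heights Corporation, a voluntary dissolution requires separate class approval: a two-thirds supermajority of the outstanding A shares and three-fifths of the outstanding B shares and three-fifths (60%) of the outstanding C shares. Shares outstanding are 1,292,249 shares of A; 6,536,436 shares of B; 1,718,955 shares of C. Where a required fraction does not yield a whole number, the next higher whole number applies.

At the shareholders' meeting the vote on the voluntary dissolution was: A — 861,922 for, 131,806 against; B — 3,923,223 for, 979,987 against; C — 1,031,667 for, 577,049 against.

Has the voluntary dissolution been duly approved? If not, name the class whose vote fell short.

Approved — every class gave the required vote.

A: 2/3 of 1292249 = 861499.33, rounded up to 861500; 861,500 required, 861,922 in favor — approved.
B: 3/5 of 6536436 = 3921861.60, rounded up to 3921862; 3,921,862 required, 3,923,223 in favor — approved.
C: 3/5 of 1718955 = 1031373; 1,031,373 required, 1,031,667 in favor — approved.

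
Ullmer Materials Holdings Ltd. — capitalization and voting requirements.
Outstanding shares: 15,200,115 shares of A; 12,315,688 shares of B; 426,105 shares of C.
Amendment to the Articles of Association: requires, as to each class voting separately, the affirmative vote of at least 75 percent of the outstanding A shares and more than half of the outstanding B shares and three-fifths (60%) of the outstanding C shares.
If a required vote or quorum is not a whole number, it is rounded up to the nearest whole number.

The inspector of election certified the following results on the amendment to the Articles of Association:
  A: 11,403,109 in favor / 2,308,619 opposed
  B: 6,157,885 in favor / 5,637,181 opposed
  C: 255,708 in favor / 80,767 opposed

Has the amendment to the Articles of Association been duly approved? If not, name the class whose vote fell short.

Approved — every class gave the required vote.

A: 3/4 of 15200115 = 11400086.25, rounded up to 11400087; 11,400,087 required, 11,403,109 in favor — approved.
B: a majority of 12315688 is 6157845; 6,157,845 required, 6,157,885 in favor — approved.
C: 3/5 of 426105 = 255663; 255,663 required, 255,708 in favor — approved.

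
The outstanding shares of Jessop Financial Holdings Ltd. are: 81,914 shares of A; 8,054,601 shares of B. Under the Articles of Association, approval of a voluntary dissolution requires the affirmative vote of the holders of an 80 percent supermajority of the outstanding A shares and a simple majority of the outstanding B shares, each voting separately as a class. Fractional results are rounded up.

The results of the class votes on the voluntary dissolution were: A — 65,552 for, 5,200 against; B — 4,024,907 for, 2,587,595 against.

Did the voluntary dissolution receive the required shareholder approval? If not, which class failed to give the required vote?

A: 4/5 of 81914 = 65531.20, rounded up to 65532; 65,532 required, 65,552 in favor — approved.
B: a majority of 8054601 is 4027301; 4,027,301 required, 4,024,907 in favor — not approved.

Not approved — the B shares did not give the required vote.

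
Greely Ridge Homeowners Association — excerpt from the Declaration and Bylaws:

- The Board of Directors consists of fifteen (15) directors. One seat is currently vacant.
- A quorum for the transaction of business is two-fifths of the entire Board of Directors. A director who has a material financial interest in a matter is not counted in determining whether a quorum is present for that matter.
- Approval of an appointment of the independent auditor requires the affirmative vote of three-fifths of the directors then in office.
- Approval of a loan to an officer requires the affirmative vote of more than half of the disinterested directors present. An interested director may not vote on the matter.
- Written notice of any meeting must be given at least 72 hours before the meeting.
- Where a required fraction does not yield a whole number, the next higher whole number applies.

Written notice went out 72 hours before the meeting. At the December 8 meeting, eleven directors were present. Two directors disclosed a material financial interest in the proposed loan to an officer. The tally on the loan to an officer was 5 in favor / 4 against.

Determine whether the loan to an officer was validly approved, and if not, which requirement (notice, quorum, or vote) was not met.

Notice: 72 hours given; 72 required (72 ≥ 72). Satisfied.
Quorum: 11 present, but the 2 interested directors do not count, leaving 9. Quorum is 6. Satisfied.
Vote: the loan to an officer requires a majority of the disinterested directors present (11 − 2 = 9). A majority of 9 is 5, so 5 affirmative votes are needed; 5 voted in favor. Satisfied.

Valid — all requirements satisfied.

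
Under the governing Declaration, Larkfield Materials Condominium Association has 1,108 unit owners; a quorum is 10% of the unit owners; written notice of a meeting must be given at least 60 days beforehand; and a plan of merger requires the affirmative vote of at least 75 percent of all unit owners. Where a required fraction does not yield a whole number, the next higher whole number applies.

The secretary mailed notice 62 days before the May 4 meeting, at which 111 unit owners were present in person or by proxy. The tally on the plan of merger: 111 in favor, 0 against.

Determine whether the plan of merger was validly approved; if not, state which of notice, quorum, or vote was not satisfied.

Notice: 62 days given; 60 required. Satisfied.
Quorum: 10% of 1,108 = 110.80, rounded up to 111; 111 present. Satisfied.
Vote: requires three-fourths of all unit owners (1,108); 3/4 of 1108 = 831, so 831 needed; 111 in favor. Not satisfied.

Invalid — vote requirement not satisfied.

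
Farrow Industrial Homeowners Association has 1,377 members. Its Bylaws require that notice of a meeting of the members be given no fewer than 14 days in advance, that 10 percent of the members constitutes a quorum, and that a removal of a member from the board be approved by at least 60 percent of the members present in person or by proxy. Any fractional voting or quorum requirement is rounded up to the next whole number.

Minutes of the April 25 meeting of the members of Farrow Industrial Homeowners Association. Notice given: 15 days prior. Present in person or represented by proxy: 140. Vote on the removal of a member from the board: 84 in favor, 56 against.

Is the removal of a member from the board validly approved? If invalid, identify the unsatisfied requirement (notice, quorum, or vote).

Notice: 15 days given; 14 required. Satisfied.
Quorum: 10% of 1,377 = 137.70, rounded up to 138; 140 present. Satisfied.
Vote: requires three-fifths of those present (140); 3/5 of 140 = 84, so 84 needed; 84 in favor. Satisfied.

Valid — all requirements satisfied.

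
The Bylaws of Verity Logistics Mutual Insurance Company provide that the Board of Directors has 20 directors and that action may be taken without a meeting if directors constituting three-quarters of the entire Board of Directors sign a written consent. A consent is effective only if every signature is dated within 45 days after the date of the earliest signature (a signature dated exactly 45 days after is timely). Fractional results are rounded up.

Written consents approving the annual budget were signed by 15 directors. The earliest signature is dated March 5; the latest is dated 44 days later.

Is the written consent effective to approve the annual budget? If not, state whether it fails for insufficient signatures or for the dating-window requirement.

Signatures required: three-quarters of 20 — 3/4 of 20 = 15, so 15 needed; 15 signed. Sufficient.
Dating window: the latest signature is 44 days after the earliest; the limit is 45 days. Within the window.

Effective — both the signature and dating-window requirements are satisfied.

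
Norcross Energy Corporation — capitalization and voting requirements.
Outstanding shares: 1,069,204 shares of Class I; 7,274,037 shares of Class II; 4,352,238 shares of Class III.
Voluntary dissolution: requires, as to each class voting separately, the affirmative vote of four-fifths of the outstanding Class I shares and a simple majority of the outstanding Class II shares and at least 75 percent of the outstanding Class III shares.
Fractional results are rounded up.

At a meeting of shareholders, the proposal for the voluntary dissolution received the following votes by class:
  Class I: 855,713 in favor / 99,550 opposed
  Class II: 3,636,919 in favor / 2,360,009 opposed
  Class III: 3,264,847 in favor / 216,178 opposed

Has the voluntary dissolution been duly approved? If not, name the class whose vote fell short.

Class I: 4/5 of 1069204 = 855363.20, rounded up to 855364; 855,364 required, 855,713 in favor — approved.
Class II: a majority of 7274037 is 3637019; 3,637,019 required, 3,636,919 in favor — not approved.
Class III: 3/4 of 4352238 = 3264178.50, rounded up to 3264179; 3,264,179 required, 3,264,847 in favor — approved.

Not approved — the Class II shares did not give the required vote.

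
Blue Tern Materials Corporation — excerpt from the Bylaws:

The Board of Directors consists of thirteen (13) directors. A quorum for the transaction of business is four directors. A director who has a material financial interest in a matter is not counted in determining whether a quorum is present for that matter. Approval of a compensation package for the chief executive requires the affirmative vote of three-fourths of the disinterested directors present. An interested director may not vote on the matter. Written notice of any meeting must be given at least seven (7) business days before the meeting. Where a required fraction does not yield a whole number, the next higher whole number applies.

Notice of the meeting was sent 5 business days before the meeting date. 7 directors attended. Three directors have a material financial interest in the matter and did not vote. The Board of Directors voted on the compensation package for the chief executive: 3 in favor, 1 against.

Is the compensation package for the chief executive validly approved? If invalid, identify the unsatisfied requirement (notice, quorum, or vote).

Invalid — notice requirement not satisfied.

Notice: 5 business days given; 7 required (5 < 7). Not satisfied.
Quorum: 7 present, but the 3 interested directors do not count, leaving 4. Quorum is 4. Satisfied.
Vote: the compensation package for the chief executive requires three-fourths of the disinterested directors present (7 − 3 = 4). 3/4 of 4 = 3, so 3 affirmative votes are needed; 3 voted in favor. Satisfied.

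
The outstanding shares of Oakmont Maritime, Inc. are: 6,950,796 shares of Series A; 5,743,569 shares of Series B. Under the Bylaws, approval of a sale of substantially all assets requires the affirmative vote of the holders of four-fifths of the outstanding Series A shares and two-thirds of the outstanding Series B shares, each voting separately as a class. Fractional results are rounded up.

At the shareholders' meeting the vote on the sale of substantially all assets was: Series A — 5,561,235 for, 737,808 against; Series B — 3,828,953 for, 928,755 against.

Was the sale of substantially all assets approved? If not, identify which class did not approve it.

Series A: 4/5 of 6950796 = 5560636.80, rounded up to 5560637; 5,560,637 required, 5,561,235 in favor — approved.
Series B: 2/3 of 5743569 = 3829046; 3,829,046 required, 3,828,953 in favor — not approved.

Not approved — the Series B shares did not give the required vote.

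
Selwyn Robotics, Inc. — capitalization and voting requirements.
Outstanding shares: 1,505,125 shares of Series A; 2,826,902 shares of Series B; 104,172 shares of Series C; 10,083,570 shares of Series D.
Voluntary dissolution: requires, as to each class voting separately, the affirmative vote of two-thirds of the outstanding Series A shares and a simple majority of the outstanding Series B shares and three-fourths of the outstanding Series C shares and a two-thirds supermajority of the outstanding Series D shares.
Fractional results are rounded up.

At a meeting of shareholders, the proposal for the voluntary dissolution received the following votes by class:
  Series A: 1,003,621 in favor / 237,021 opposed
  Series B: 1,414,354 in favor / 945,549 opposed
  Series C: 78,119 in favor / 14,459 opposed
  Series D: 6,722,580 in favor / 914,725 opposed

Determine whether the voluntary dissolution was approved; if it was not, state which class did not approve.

Series A: 2/3 of 1505125 = 1003416.67, rounded up to 1003417; 1,003,417 required, 1,003,621 in favor — approved.
Series B: a majority of 2826902 is 1413452; 1,413,452 required, 1,414,354 in favor — approved.
Series C: 3/4 of 104172 = 78129; 78,129 required, 78,119 in favor — not approved.
Series D: 2/3 of 10083570 = 6722380; 6,722,380 required, 6,722,580 in favor — approved.

Not approved — the Series C shares did not give the required vote.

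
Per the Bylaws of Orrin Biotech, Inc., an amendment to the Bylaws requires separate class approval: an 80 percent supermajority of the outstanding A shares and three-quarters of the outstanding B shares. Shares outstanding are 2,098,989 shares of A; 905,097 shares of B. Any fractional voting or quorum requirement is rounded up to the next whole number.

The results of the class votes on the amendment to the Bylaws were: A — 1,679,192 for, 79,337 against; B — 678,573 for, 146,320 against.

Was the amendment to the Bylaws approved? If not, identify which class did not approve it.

A: 4/5 of 2098989 = 1679191.20, rounded up to 1679192; 1,679,192 required, 1,679,192 in favor — approved.
B: 3/4 of 905097 = 678822.75, rounded up to 678823; 678,823 required, 678,573 in favor — not approved.

Not approved — the B shares did not give the required vote.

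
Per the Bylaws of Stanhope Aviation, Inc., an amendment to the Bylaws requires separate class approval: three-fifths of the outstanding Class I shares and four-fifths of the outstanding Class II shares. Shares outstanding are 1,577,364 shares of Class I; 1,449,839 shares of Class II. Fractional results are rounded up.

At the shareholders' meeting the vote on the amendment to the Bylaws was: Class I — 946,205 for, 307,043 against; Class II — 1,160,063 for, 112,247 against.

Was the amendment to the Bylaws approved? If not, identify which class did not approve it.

Not approved — the Class I shares did not give the required vote.

Class I: 3/5 of 1577364 = 946418.40, rounded up to 946419; 946,419 required, 946,205 in favor — not approved.
Class II: 4/5 of 1449839 = 1159871.20, rounded up to 1159872; 1,159,872 required, 1,160,063 in favor — approved.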